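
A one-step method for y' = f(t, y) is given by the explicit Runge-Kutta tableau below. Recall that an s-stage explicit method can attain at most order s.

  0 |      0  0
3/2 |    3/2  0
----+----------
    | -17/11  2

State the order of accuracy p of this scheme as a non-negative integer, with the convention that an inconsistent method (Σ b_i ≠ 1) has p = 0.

b = (-17/11, 2)
c = (0, 3/2)
Σ b_i: (-17/11)·1 + 2·1 = 5/11 ≠ 1 ⇒ order 0.

0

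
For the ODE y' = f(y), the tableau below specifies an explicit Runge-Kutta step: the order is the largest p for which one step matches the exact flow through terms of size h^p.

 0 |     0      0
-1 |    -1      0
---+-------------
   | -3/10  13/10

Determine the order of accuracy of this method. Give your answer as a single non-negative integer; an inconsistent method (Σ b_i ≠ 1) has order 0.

1

b = (-3/10, 13/10)
c = (0, -1)
Σ b_i: (-3/10)·1 + 13/10·1 = 1 ✓
b·c: 13/10·(-1) = -13/10 ≠ 1/2 ⇒ order 1.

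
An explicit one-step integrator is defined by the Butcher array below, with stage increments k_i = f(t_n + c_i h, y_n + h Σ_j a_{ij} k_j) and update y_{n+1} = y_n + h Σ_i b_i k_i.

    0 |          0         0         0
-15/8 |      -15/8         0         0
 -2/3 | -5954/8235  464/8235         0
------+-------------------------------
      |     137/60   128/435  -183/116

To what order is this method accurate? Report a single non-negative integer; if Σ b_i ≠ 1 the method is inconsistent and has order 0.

b = (137/60, 128/435, -183/116)
c = (0, -15/8, -2/3)
Ac = (0, 0, -58/549)
Σ b_i: 137/60·1 + 128/435·1 + (-183/116)·1 = 1 ✓
b·c: 128/435·(-15/8) + (-183/116)·(-2/3) = 1/2 ✓
b·c²: 128/435·225/64 + (-183/116)·4/9 = 1/3 ✓
b·Ac: (-183/116)·(-58/549) = 1/6 ✓; 3 stages ⇒ order 3.

3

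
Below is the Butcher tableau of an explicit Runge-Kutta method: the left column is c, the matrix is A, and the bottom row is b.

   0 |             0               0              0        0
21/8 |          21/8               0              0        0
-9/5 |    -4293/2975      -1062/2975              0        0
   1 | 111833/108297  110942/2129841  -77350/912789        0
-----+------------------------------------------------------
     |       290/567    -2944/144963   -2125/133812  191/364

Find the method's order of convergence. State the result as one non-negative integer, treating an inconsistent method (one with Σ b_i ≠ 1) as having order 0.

4

b = (290/567, -2944/144963, -2125/133812, 191/364)
c = (0, 21/8, -9/5, 1)
Ac = (0, 0, -1593/1700, 221/764)
Σ b_i: 290/567·1 + (-2944/144963)·1 + (-2125/133812)·1 + 191/364·1 = 1 ✓
b·c: (-2944/144963)·21/8 + (-2125/133812)·(-9/5) + 191/364·1 = 1/2 ✓
b·c²: (-2944/144963)·441/64 + (-2125/133812)·81/25 + 191/364·1 = 1/3 ✓
b·Ac: (-2125/133812)·(-1593/1700) + 191/364·221/764 = 1/6 ✓
b·c³: (-2944/144963)·9261/512 + (-2125/133812)·(-729/125) + 191/364·1 = 1/4 ✓
b·(c∘Ac): (-2125/133812)·14337/8500 + 191/364·221/764 = 1/8 ✓
b·Ac²: (-2125/133812)·(-33453/13600) + 191/364·1547/18336 = 1/12 ✓
b·A²c: 191/364·91/1146 = 1/24 ✓; 4 stages ⇒ order 4.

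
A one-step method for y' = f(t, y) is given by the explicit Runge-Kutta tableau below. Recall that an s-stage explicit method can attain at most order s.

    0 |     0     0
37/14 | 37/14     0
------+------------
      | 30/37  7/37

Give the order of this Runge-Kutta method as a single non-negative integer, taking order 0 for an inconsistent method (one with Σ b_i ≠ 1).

2

b = (30/37, 7/37)
c = (0, 37/14)
Σ b_i: 30/37·1 + 7/37·1 = 1 ✓
b·c: 7/37·37/14 = 1/2 ✓; 2 stages ⇒ order 2.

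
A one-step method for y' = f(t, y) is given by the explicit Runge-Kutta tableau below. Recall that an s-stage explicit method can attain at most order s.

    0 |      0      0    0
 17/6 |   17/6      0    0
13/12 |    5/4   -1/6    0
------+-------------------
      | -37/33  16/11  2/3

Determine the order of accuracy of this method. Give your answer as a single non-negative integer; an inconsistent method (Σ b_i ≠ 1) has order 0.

1

b = (-37/33, 16/11, 2/3)
c = (0, 17/6, 13/12)
Ac = (0, 0, -17/36)
Σ b_i: (-37/33)·1 + 16/11·1 + 2/3·1 = 1 ✓
b·c: 16/11·17/6 + 2/3·13/12 = 959/198 ≠ 1/2 ⇒ order 1.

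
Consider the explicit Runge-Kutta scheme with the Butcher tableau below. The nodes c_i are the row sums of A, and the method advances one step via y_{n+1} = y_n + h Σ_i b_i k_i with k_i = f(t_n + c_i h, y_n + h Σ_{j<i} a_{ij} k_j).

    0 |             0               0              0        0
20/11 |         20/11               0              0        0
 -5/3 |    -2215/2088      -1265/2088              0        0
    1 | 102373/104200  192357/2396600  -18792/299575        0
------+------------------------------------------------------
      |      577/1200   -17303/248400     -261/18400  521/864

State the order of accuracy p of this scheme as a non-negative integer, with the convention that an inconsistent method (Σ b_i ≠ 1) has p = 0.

b = (577/1200, -17303/248400, -261/18400, 521/864)
c = (0, 20/11, -5/3, 1)
Ac = (0, 0, -575/522, 261/1042)
Σ b_i: 577/1200·1 + (-17303/248400)·1 + (-261/18400)·1 + 521/864·1 = 1 ✓
b·c: (-17303/248400)·20/11 + (-261/18400)·(-5/3) + 521/864·1 = 1/2 ✓
b·c²: (-17303/248400)·400/121 + (-261/18400)·25/9 + 521/864·1 = 1/3 ✓
b·Ac: (-261/18400)·(-575/522) + 521/864·261/1042 = 1/6 ✓
b·c³: (-17303/248400)·8000/1331 + (-261/18400)·(-125/27) + 521/864·1 = 1/4 ✓
b·(c∘Ac): (-261/18400)·2875/1566 + 521/864·261/1042 = 1/8 ✓
b·Ac²: (-261/18400)·(-5750/2871) + 521/864·522/5731 = 1/12 ✓
b·A²c: 521/864·36/521 = 1/24 ✓; 4 stages ⇒ order 4.

4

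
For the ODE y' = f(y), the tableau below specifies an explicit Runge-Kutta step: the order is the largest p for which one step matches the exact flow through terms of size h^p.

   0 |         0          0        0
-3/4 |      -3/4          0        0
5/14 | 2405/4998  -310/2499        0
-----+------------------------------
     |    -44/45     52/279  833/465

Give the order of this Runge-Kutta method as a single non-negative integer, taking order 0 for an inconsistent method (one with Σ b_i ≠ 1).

b = (-44/45, 52/279, 833/465)
c = (0, -3/4, 5/14)
Ac = (0, 0, 155/1666)
Σ b_i: (-44/45)·1 + 52/279·1 + 833/465·1 = 1 ✓
b·c: 52/279·(-3/4) + 833/465·5/14 = 1/2 ✓
b·c²: 52/279·9/16 + 833/465·25/196 = 1/3 ✓
b·Ac: 833/465·155/1666 = 1/6 ✓; 3 stages ⇒ order 3.

3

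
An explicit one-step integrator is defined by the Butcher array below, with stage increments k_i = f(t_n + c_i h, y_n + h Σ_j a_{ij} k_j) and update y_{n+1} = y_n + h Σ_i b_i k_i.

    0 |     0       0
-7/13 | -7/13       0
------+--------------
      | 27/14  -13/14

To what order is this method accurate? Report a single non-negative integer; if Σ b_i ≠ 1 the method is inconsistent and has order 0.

2

b = (27/14, -13/14)
c = (0, -7/13)
Σ b_i: 27/14·1 + (-13/14)·1 = 1 ✓
b·c: (-13/14)·(-7/13) = 1/2 ✓; 2 stages ⇒ order 2.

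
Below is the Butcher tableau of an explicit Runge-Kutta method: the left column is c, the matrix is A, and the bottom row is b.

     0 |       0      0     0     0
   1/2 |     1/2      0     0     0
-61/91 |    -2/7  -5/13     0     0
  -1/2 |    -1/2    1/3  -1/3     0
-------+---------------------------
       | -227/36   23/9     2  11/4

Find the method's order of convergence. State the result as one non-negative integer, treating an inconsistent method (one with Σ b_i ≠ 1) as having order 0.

b = (-227/36, 23/9, 2, 11/4)
c = (0, 1/2, -61/91, -1/2)
Ac = (0, 0, -5/26, 71/182)
Σ b_i: (-227/36)·1 + 23/9·1 + 2·1 + 11/4·1 = 1 ✓
b·c: 23/9·1/2 + 2·(-61/91) + 11/4·(-1/2) = -9421/6552 ≠ 1/2 ⇒ order 1.

1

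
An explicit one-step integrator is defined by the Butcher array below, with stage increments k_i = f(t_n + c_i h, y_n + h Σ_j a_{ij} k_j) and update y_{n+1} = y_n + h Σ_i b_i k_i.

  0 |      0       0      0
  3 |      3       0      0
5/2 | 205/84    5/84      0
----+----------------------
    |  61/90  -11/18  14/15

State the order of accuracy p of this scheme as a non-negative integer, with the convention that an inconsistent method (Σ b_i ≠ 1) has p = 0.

3

b = (61/90, -11/18, 14/15)
c = (0, 3, 5/2)
Ac = (0, 0, 5/28)
Σ b_i: 61/90·1 + (-11/18)·1 + 14/15·1 = 1 ✓
b·c: (-11/18)·3 + 14/15·5/2 = 1/2 ✓
b·c²: (-11/18)·9 + 14/15·25/4 = 1/3 ✓
b·Ac: 14/15·5/28 = 1/6 ✓; 3 stages ⇒ order 3.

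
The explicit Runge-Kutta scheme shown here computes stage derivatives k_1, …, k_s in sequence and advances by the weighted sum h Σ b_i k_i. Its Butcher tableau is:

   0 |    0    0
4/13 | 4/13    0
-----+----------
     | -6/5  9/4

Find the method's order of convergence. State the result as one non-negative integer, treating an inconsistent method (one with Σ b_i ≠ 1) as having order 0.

0

b = (-6/5, 9/4)
c = (0, 4/13)
Σ b_i: (-6/5)·1 + 9/4·1 = 21/20 ≠ 1 ⇒ order 0.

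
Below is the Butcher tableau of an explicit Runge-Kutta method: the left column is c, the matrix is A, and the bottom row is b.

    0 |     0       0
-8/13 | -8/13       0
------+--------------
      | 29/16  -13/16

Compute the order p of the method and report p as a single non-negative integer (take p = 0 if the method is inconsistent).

b = (29/16, -13/16)
c = (0, -8/13)
Σ b_i: 29/16·1 + (-13/16)·1 = 1 ✓
b·c: (-13/16)·(-8/13) = 1/2 ✓; 2 stages ⇒ order 2.

2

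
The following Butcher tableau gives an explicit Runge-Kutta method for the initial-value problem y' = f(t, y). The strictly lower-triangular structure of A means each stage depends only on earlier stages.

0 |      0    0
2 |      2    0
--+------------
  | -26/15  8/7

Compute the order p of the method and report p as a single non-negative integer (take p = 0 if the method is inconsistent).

0

b = (-26/15, 8/7)
c = (0, 2)
Σ b_i: (-26/15)·1 + 8/7·1 = -62/105 ≠ 1 ⇒ order 0.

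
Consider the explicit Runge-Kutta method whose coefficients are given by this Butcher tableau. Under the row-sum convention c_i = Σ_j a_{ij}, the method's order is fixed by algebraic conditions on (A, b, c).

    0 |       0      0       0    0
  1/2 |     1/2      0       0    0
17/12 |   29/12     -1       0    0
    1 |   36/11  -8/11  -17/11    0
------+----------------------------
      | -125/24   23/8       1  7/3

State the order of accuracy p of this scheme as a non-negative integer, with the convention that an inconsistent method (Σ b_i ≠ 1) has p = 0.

b = (-125/24, 23/8, 1, 7/3)
c = (0, 1/2, 17/12, 1)
Ac = (0, 0, -1/2, -337/132)
Σ b_i: (-125/24)·1 + 23/8·1 + 1·1 + 7/3·1 = 1 ✓
b·c: 23/8·1/2 + 1·17/12 + 7/3·1 = 83/16 ≠ 1/2 ⇒ order 1.

1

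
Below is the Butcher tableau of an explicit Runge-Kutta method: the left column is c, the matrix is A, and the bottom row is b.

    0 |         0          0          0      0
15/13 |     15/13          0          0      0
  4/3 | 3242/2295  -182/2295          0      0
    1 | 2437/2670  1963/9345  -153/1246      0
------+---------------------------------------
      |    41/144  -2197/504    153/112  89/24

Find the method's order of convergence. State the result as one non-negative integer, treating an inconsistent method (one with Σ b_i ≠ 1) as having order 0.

b = (41/144, -2197/504, 153/112, 89/24)
c = (0, 15/13, 4/3, 1)
Ac = (0, 0, -14/153, 7/89)
Σ b_i: 41/144·1 + (-2197/504)·1 + 153/112·1 + 89/24·1 = 1 ✓
b·c: (-2197/504)·15/13 + 153/112·4/3 + 89/24·1 = 1/2 ✓
b·c²: (-2197/504)·225/169 + 153/112·16/9 + 89/24·1 = 1/3 ✓
b·Ac: 153/112·(-14/153) + 89/24·7/89 = 1/6 ✓
b·c³: (-2197/504)·3375/2197 + 153/112·64/27 + 89/24·1 = 1/4 ✓
b·(c∘Ac): 153/112·(-56/459) + 89/24·7/89 = 1/8 ✓
b·Ac²: 153/112·(-70/663) + 89/24·71/1157 = 1/12 ✓
b·A²c: 89/24·1/89 = 1/24 ✓; 4 stages ⇒ order 4.

4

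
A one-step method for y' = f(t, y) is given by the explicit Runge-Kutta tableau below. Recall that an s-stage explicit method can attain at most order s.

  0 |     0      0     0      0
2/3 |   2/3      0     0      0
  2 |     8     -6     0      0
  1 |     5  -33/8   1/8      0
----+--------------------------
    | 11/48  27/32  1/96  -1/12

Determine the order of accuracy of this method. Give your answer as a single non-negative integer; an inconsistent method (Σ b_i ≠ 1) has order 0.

b = (11/48, 27/32, 1/96, -1/12)
c = (0, 2/3, 2, 1)
Ac = (0, 0, -4, -5/2)
Σ b_i: 11/48·1 + 27/32·1 + 1/96·1 + (-1/12)·1 = 1 ✓
b·c: 27/32·2/3 + 1/96·2 + (-1/12)·1 = 1/2 ✓
b·c²: 27/32·4/9 + 1/96·4 + (-1/12)·1 = 1/3 ✓
b·Ac: 1/96·(-4) + (-1/12)·(-5/2) = 1/6 ✓
b·c³: 27/32·8/27 + 1/96·8 + (-1/12)·1 = 1/4 ✓
b·(c∘Ac): 1/96·(-8) + (-1/12)·(-5/2) = 1/8 ✓
b·Ac²: 1/96·(-8/3) + (-1/12)·(-4/3) = 1/12 ✓
b·A²c: (-1/12)·(-1/2) = 1/24 ✓; 4 stages ⇒ order 4.

4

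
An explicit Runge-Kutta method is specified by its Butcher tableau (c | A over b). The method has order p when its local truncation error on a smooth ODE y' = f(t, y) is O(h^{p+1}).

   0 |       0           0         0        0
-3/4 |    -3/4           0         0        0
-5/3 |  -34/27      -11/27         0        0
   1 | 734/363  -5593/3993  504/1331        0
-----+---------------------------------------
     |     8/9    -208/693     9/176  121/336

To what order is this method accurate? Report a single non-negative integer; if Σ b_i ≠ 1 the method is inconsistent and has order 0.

4

b = (8/9, -208/693, 9/176, 121/336)
c = (0, -3/4, -5/3, 1)
Ac = (0, 0, 11/36, 203/484)
Σ b_i: 8/9·1 + (-208/693)·1 + 9/176·1 + 121/336·1 = 1 ✓
b·c: (-208/693)·(-3/4) + 9/176·(-5/3) + 121/336·1 = 1/2 ✓
b·c²: (-208/693)·9/16 + 9/176·25/9 + 121/336·1 = 1/3 ✓
b·Ac: 9/176·11/36 + 121/336·203/484 = 1/6 ✓
b·c³: (-208/693)·(-27/64) + 9/176·(-125/27) + 121/336·1 = 1/4 ✓
b·(c∘Ac): 9/176·(-55/108) + 121/336·203/484 = 1/8 ✓
b·Ac²: 9/176·(-11/48) + 121/336·511/1936 = 1/12 ✓
b·A²c: 121/336·14/121 = 1/24 ✓; 4 stages ⇒ order 4.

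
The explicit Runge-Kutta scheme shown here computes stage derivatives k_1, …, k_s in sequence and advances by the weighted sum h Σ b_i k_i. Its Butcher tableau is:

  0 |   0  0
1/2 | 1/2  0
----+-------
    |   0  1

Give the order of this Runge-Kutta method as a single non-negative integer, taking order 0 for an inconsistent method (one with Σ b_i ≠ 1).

b = (0, 1)
c = (0, 1/2)
Σ b_i: 1·1 = 1 ✓
b·c: 1·1/2 = 1/2 ✓; 2 stages ⇒ order 2.

2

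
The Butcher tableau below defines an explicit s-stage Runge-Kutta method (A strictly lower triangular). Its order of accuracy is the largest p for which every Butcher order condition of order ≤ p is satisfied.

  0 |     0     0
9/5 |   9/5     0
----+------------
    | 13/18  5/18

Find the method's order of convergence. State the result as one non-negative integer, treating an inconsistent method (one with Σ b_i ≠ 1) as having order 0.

2

b = (13/18, 5/18)
c = (0, 9/5)
Σ b_i: 13/18·1 + 5/18·1 = 1 ✓
b·c: 5/18·9/5 = 1/2 ✓; 2 stages ⇒ order 2.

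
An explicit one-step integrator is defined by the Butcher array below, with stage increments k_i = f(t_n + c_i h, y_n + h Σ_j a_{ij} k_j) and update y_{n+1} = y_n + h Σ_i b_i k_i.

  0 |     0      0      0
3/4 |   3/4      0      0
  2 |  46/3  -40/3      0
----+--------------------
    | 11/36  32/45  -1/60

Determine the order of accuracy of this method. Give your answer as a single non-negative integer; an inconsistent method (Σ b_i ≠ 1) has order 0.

3

b = (11/36, 32/45, -1/60)
c = (0, 3/4, 2)
Ac = (0, 0, -10)
Σ b_i: 11/36·1 + 32/45·1 + (-1/60)·1 = 1 ✓
b·c: 32/45·3/4 + (-1/60)·2 = 1/2 ✓
b·c²: 32/45·9/16 + (-1/60)·4 = 1/3 ✓
b·Ac: (-1/60)·(-10) = 1/6 ✓; 3 stages ⇒ order 3.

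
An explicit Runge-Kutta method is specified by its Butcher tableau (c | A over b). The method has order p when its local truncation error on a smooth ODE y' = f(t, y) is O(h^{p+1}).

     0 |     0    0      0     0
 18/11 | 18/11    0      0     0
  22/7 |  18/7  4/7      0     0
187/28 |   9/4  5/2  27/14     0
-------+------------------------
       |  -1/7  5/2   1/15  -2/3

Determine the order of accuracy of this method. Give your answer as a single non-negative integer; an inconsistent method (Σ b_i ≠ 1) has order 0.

0

b = (-1/7, 5/2, 1/15, -2/3)
c = (0, 18/11, 22/7, 187/28)
Ac = (0, 0, 72/77, 5472/539)
Σ b_i: (-1/7)·1 + 5/2·1 + 1/15·1 + (-2/3)·1 = 123/70 ≠ 1 ⇒ order 0.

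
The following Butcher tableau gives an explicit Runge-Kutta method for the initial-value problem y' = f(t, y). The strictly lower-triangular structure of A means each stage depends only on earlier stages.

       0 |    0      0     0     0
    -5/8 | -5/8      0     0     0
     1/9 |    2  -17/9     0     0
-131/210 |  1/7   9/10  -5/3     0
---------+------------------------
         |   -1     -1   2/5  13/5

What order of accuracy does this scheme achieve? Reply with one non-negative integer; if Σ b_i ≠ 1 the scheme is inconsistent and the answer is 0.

b = (-1, -1, 2/5, 13/5)
c = (0, -5/8, 1/9, -131/210)
Ac = (0, 0, 85/72, -323/432)
Σ b_i: (-1)·1 + (-1)·1 + 2/5·1 + 13/5·1 = 1 ✓
b·c: (-1)·(-5/8) + 2/5·1/9 + 13/5·(-131/210) = -12001/12600 ≠ 1/2 ⇒ order 1.

1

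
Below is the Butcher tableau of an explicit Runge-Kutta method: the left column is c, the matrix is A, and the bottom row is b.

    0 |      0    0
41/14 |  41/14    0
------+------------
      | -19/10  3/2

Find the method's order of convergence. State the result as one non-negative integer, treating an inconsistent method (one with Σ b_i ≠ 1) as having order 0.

b = (-19/10, 3/2)
c = (0, 41/14)
Σ b_i: (-19/10)·1 + 3/2·1 = -2/5 ≠ 1 ⇒ order 0.

0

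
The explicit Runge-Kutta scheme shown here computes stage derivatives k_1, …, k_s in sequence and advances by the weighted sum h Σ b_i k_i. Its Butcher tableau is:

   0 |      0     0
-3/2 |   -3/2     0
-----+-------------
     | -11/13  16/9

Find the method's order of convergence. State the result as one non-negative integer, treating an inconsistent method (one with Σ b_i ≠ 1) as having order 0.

b = (-11/13, 16/9)
c = (0, -3/2)
Σ b_i: (-11/13)·1 + 16/9·1 = 109/117 ≠ 1 ⇒ order 0.

0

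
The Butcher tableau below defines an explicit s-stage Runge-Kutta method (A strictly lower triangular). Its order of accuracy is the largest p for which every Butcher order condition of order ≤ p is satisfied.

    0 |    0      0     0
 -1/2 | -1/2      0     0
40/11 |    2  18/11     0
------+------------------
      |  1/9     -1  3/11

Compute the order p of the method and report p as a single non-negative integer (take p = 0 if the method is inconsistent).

b = (1/9, -1, 3/11)
c = (0, -1/2, 40/11)
Ac = (0, 0, -9/11)
Σ b_i: 1/9·1 + (-1)·1 + 3/11·1 = -61/99 ≠ 1 ⇒ order 0.

0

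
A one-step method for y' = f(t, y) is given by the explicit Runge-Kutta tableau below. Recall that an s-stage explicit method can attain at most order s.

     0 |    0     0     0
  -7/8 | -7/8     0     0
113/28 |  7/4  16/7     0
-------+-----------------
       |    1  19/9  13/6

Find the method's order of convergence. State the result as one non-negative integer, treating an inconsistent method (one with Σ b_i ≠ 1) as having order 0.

b = (1, 19/9, 13/6)
c = (0, -7/8, 113/28)
Ac = (0, 0, -2)
Σ b_i: 1·1 + 19/9·1 + 13/6·1 = 95/18 ≠ 1 ⇒ order 0.

0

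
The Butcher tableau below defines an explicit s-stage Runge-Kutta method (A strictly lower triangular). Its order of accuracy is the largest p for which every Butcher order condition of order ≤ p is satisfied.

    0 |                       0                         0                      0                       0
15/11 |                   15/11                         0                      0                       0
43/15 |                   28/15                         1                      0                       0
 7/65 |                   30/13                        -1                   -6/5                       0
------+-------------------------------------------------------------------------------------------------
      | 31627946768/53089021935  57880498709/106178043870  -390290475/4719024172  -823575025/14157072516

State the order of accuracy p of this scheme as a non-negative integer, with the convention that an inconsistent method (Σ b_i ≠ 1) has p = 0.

b = (31627946768/53089021935, 57880498709/106178043870, -390290475/4719024172, -823575025/14157072516)
c = (0, 15/11, 43/15, 7/65)
Ac = (0, 0, 15/11, -1321/275)
Σ b_i: 31627946768/53089021935·1 + 57880498709/106178043870·1 + (-390290475/4719024172)·1 + (-823575025/14157072516)·1 = 1 ✓
b·c: 57880498709/106178043870·15/11 + (-390290475/4719024172)·43/15 + (-823575025/14157072516)·7/65 = 1/2 ✓
b·c²: 57880498709/106178043870·225/121 + (-390290475/4719024172)·1849/225 + (-823575025/14157072516)·49/4225 = 1/3 ✓
b·Ac: (-390290475/4719024172)·15/11 + (-823575025/14157072516)·(-1321/275) = 1/6 ✓
b·c³: 57880498709/106178043870·3375/1331 + (-390290475/4719024172)·79507/3375 + (-823575025/14157072516)·343/274625 = -8596162666987/15183460273410 ≠ 1/4 ⇒ order 3.
b·(c∘Ac): (-390290475/4719024172)·43/11 + (-823575025/14157072516)·(-9247/17875) = -57076186589/194659747095 ≠ 1/8
b·Ac²: (-390290475/4719024172)·225/121 + (-823575025/14157072516)·(-531833/45375) = 616749272339/1167958482570 ≠ 1/12
b·A²c: (-823575025/14157072516)·(-18/11) = 2470725075/25954632946 ≠ 1/24

3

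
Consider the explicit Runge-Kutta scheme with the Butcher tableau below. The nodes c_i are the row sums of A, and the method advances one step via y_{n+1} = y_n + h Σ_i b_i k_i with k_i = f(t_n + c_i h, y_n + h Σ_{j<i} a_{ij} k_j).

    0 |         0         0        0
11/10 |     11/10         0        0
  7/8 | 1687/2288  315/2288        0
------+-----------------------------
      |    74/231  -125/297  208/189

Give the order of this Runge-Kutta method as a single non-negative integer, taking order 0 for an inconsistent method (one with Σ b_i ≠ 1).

3

b = (74/231, -125/297, 208/189)
c = (0, 11/10, 7/8)
Ac = (0, 0, 63/416)
Σ b_i: 74/231·1 + (-125/297)·1 + 208/189·1 = 1 ✓
b·c: (-125/297)·11/10 + 208/189·7/8 = 1/2 ✓
b·c²: (-125/297)·121/100 + 208/189·49/64 = 1/3 ✓
b·Ac: 208/189·63/416 = 1/6 ✓; 3 stages ⇒ order 3.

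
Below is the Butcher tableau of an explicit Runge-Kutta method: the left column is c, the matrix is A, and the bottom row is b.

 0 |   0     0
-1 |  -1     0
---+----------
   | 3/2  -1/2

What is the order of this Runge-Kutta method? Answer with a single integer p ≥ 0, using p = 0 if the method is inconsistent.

2

b = (3/2, -1/2)
c = (0, -1)
Σ b_i: 3/2·1 + (-1/2)·1 = 1 ✓
b·c: (-1/2)·(-1) = 1/2 ✓; 2 stages ⇒ order 2.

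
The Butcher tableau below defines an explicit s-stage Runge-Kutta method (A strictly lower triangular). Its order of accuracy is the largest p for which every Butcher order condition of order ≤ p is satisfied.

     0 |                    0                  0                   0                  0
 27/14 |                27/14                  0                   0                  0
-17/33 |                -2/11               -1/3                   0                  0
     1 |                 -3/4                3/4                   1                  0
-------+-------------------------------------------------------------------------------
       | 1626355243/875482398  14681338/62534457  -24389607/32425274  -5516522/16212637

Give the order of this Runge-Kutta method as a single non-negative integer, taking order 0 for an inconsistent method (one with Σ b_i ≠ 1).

b = (1626355243/875482398, 14681338/62534457, -24389607/32425274, -5516522/16212637)
c = (0, 27/14, -17/33, 1)
Ac = (0, 0, -9/14, 1721/1848)
Σ b_i: 1626355243/875482398·1 + 14681338/62534457·1 + (-24389607/32425274)·1 + (-5516522/16212637)·1 = 1 ✓
b·c: 14681338/62534457·27/14 + (-24389607/32425274)·(-17/33) + (-5516522/16212637)·1 = 1/2 ✓
b·c²: 14681338/62534457·729/196 + (-24389607/32425274)·289/1089 + (-5516522/16212637)·1 = 1/3 ✓
b·Ac: (-24389607/32425274)·(-9/14) + (-5516522/16212637)·1721/1848 = 1/6 ✓
b·c³: 14681338/62534457·19683/2744 + (-24389607/32425274)·(-4913/35937) + (-5516522/16212637)·1 = 65012940871/44941429764 ≠ 1/4 ⇒ order 3.
b·(c∘Ac): (-24389607/32425274)·51/154 + (-5516522/16212637)·1721/1848 = -192694933/340465377 ≠ 1/8
b·Ac²: (-24389607/32425274)·(-243/196) + (-5516522/16212637)·2608219/853776 = -4805196205/44941429764 ≠ 1/12
b·A²c: (-5516522/16212637)·(-9/14) = 24824349/113488459 ≠ 1/24

3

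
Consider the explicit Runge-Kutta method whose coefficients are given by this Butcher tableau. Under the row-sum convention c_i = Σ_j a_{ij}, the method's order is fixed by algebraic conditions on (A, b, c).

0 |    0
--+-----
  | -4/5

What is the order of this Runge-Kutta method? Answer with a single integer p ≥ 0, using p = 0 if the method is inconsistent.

b = (-4/5)
c = (0)
Σ b_i: (-4/5)·1 = -4/5 ≠ 1 ⇒ order 0.

0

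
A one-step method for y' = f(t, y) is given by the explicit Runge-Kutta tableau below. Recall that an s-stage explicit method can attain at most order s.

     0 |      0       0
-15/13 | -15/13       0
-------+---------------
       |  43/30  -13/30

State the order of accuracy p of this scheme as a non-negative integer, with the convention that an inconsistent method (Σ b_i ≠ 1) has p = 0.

2

b = (43/30, -13/30)
c = (0, -15/13)
Σ b_i: 43/30·1 + (-13/30)·1 = 1 ✓
b·c: (-13/30)·(-15/13) = 1/2 ✓; 2 stages ⇒ order 2.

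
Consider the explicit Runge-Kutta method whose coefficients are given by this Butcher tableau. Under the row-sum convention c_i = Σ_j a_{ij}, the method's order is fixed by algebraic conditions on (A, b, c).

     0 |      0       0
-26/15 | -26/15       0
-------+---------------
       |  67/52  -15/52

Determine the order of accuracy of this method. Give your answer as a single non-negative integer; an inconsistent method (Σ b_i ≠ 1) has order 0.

2

b = (67/52, -15/52)
c = (0, -26/15)
Σ b_i: 67/52·1 + (-15/52)·1 = 1 ✓
b·c: (-15/52)·(-26/15) = 1/2 ✓; 2 stages ⇒ order 2.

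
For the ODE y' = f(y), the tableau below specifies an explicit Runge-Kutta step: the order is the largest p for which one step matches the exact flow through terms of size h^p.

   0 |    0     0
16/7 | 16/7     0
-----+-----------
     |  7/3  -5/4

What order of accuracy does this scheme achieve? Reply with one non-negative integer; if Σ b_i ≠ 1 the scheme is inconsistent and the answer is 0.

b = (7/3, -5/4)
c = (0, 16/7)
Σ b_i: 7/3·1 + (-5/4)·1 = 13/12 ≠ 1 ⇒ order 0.

0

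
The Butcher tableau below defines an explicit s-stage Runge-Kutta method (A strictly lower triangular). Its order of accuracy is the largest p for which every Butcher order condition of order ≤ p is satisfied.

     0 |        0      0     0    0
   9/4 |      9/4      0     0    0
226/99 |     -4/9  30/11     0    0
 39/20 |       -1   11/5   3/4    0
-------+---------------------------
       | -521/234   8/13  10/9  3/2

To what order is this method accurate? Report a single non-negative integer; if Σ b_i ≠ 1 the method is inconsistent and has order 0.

1

b = (-521/234, 8/13, 10/9, 3/2)
c = (0, 9/4, 226/99, 39/20)
Ac = (0, 0, 135/22, 4397/660)
Σ b_i: (-521/234)·1 + 8/13·1 + 10/9·1 + 3/2·1 = 1 ✓
b·c: 8/13·9/4 + 10/9·226/99 + 3/2·39/20 = 3171931/463320 ≠ 1/2 ⇒ order 1.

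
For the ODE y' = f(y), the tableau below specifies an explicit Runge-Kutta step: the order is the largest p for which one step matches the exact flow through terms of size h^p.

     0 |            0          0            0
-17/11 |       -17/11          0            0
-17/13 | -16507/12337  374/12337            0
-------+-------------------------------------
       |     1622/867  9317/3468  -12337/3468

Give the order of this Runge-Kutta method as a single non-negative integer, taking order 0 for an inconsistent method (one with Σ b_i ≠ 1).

b = (1622/867, 9317/3468, -12337/3468)
c = (0, -17/11, -17/13)
Ac = (0, 0, -578/12337)
Σ b_i: 1622/867·1 + 9317/3468·1 + (-12337/3468)·1 = 1 ✓
b·c: 9317/3468·(-17/11) + (-12337/3468)·(-17/13) = 1/2 ✓
b·c²: 9317/3468·289/121 + (-12337/3468)·289/169 = 1/3 ✓
b·Ac: (-12337/3468)·(-578/12337) = 1/6 ✓; 3 stages ⇒ order 3.

3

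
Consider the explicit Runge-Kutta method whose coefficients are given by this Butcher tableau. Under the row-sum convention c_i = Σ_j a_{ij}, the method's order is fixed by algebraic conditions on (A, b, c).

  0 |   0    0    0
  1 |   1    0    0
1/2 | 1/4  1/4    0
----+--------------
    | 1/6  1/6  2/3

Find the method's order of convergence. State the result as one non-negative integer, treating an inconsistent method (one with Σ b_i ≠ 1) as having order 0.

b = (1/6, 1/6, 2/3)
c = (0, 1, 1/2)
Ac = (0, 0, 1/4)
Σ b_i: 1/6·1 + 1/6·1 + 2/3·1 = 1 ✓
b·c: 1/6·1 + 2/3·1/2 = 1/2 ✓
b·c²: 1/6·1 + 2/3·1/4 = 1/3 ✓
b·Ac: 2/3·1/4 = 1/6 ✓; 3 stages ⇒ order 3.

3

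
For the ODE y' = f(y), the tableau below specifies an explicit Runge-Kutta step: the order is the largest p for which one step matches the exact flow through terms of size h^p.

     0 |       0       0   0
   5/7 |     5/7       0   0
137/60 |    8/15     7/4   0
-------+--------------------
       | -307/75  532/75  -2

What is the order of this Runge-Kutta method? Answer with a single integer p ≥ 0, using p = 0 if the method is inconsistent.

b = (-307/75, 532/75, -2)
c = (0, 5/7, 137/60)
Ac = (0, 0, 5/4)
Σ b_i: (-307/75)·1 + 532/75·1 + (-2)·1 = 1 ✓
b·c: 532/75·5/7 + (-2)·137/60 = 1/2 ✓
b·c²: 532/75·25/49 + (-2)·18769/3600 = -85783/12600 ≠ 1/3 ⇒ order 2.
b·Ac: (-2)·5/4 = -5/2 ≠ 1/6

2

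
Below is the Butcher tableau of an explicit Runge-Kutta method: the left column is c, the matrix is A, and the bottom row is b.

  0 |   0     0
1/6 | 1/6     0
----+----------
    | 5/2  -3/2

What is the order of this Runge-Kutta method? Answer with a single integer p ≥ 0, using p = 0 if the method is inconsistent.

1

b = (5/2, -3/2)
c = (0, 1/6)
Σ b_i: 5/2·1 + (-3/2)·1 = 1 ✓
b·c: (-3/2)·1/6 = -1/4 ≠ 1/2 ⇒ order 1.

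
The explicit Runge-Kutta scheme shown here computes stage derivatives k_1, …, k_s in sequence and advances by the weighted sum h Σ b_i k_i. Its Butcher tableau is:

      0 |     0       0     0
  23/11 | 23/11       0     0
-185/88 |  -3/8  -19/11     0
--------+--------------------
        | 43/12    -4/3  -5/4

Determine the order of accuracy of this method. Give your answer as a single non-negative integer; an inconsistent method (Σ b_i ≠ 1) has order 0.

b = (43/12, -4/3, -5/4)
c = (0, 23/11, -185/88)
Ac = (0, 0, -437/121)
Σ b_i: 43/12·1 + (-4/3)·1 + (-5/4)·1 = 1 ✓
b·c: (-4/3)·23/11 + (-5/4)·(-185/88) = -169/1056 ≠ 1/2 ⇒ order 1.

1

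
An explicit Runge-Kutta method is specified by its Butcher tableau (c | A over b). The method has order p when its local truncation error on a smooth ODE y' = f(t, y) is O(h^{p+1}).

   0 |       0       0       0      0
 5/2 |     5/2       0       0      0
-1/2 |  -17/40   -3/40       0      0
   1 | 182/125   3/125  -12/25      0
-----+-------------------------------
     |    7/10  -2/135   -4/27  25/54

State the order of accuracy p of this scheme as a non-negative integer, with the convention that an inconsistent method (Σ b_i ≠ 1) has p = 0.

b = (7/10, -2/135, -4/27, 25/54)
c = (0, 5/2, -1/2, 1)
Ac = (0, 0, -3/16, 3/10)
Σ b_i: 7/10·1 + (-2/135)·1 + (-4/27)·1 + 25/54·1 = 1 ✓
b·c: (-2/135)·5/2 + (-4/27)·(-1/2) + 25/54·1 = 1/2 ✓
b·c²: (-2/135)·25/4 + (-4/27)·1/4 + 25/54·1 = 1/3 ✓
b·Ac: (-4/27)·(-3/16) + 25/54·3/10 = 1/6 ✓
b·c³: (-2/135)·125/8 + (-4/27)·(-1/8) + 25/54·1 = 1/4 ✓
b·(c∘Ac): (-4/27)·3/32 + 25/54·3/10 = 1/8 ✓
b·Ac²: (-4/27)·(-15/32) + 25/54·3/100 = 1/12 ✓
b·A²c: 25/54·9/100 = 1/24 ✓; 4 stages ⇒ order 4.

4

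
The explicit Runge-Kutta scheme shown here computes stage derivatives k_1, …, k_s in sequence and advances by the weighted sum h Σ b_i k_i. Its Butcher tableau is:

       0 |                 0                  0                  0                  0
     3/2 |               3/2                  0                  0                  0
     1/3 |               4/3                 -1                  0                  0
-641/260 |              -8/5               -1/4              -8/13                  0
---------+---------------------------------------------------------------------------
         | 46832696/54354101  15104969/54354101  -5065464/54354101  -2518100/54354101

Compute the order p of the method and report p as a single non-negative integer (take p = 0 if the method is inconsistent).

3

b = (46832696/54354101, 15104969/54354101, -5065464/54354101, -2518100/54354101)
c = (0, 3/2, 1/3, -641/260)
Ac = (0, 0, -3/2, -181/312)
Σ b_i: 46832696/54354101·1 + 15104969/54354101·1 + (-5065464/54354101)·1 + (-2518100/54354101)·1 = 1 ✓
b·c: 15104969/54354101·3/2 + (-5065464/54354101)·1/3 + (-2518100/54354101)·(-641/260) = 1/2 ✓
b·c²: 15104969/54354101·9/4 + (-5065464/54354101)·1/9 + (-2518100/54354101)·410881/67600 = 1/3 ✓
b·Ac: (-5065464/54354101)·(-3/2) + (-2518100/54354101)·(-181/312) = 1/6 ✓
b·c³: 15104969/54354101·27/8 + (-5065464/54354101)·1/27 + (-2518100/54354101)·(-263374721/17576000) = 828595444051/508754385360 ≠ 1/4 ⇒ order 3.
b·(c∘Ac): (-5065464/54354101)·(-1/2) + (-2518100/54354101)·116021/81120 = -25650077/1304498424 ≠ 1/8
b·Ac²: (-5065464/54354101)·(-9/4) + (-2518100/54354101)·(-1181/1872) = 467492509/1956747636 ≠ 1/12
b·A²c: (-2518100/54354101)·12/13 = -2324400/54354101 ≠ 1/24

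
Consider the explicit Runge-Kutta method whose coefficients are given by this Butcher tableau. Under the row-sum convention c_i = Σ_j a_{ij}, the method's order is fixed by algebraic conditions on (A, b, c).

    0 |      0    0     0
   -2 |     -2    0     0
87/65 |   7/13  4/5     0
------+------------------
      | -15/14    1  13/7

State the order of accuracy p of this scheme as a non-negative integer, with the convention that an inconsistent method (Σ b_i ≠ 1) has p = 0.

b = (-15/14, 1, 13/7)
c = (0, -2, 87/65)
Ac = (0, 0, -8/5)
Σ b_i: (-15/14)·1 + 1·1 + 13/7·1 = 25/14 ≠ 1 ⇒ order 0.

0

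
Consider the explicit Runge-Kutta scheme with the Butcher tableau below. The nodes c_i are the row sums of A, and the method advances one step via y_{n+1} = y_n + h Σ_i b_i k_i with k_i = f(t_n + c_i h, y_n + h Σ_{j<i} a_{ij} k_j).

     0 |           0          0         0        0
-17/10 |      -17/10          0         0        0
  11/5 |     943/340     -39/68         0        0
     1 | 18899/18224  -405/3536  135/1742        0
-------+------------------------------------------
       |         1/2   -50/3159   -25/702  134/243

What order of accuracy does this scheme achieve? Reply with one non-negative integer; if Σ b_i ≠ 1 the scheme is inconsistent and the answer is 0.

4

b = (1/2, -50/3159, -25/702, 134/243)
c = (0, -17/10, 11/5, 1)
Ac = (0, 0, 39/40, 783/2144)
Σ b_i: 1/2·1 + (-50/3159)·1 + (-25/702)·1 + 134/243·1 = 1 ✓
b·c: (-50/3159)·(-17/10) + (-25/702)·11/5 + 134/243·1 = 1/2 ✓
b·c²: (-50/3159)·289/100 + (-25/702)·121/25 + 134/243·1 = 1/3 ✓
b·Ac: (-25/702)·39/40 + 134/243·783/2144 = 1/6 ✓
b·c³: (-50/3159)·(-4913/1000) + (-25/702)·1331/125 + 134/243·1 = 1/4 ✓
b·(c∘Ac): (-25/702)·429/200 + 134/243·783/2144 = 1/8 ✓
b·Ac²: (-25/702)·(-663/400) + 134/243·189/4288 = 1/12 ✓
b·A²c: 134/243·81/1072 = 1/24 ✓; 4 stages ⇒ order 4.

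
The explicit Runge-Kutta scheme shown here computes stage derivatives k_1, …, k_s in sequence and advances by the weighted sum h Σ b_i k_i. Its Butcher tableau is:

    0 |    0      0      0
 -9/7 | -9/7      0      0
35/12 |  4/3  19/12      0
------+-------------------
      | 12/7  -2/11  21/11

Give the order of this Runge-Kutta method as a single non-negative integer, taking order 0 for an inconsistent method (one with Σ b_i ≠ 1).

0

b = (12/7, -2/11, 21/11)
c = (0, -9/7, 35/12)
Ac = (0, 0, -57/28)
Σ b_i: 12/7·1 + (-2/11)·1 + 21/11·1 = 265/77 ≠ 1 ⇒ order 0.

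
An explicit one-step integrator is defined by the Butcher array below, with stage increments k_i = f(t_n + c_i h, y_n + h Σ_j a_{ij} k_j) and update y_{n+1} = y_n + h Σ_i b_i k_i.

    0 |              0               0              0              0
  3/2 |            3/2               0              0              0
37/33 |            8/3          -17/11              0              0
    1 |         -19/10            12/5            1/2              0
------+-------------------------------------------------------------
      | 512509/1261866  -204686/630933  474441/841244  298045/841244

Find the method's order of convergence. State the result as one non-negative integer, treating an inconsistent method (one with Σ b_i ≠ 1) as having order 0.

b = (512509/1261866, -204686/630933, 474441/841244, 298045/841244)
c = (0, 3/2, 37/33, 1)
Ac = (0, 0, -51/22, 1373/330)
Σ b_i: 512509/1261866·1 + (-204686/630933)·1 + 474441/841244·1 + 298045/841244·1 = 1 ✓
b·c: (-204686/630933)·3/2 + 474441/841244·37/33 + 298045/841244·1 = 1/2 ✓
b·c²: (-204686/630933)·9/4 + 474441/841244·1369/1089 + 298045/841244·1 = 1/3 ✓
b·Ac: 474441/841244·(-51/22) + 298045/841244·1373/330 = 1/6 ✓
b·c³: (-204686/630933)·27/8 + 474441/841244·50653/35937 + 298045/841244·1 = 4522313/83283156 ≠ 1/4 ⇒ order 3.
b·(c∘Ac): 474441/841244·(-629/242) + 298045/841244·1373/330 = 5170/630933 ≠ 1/8
b·Ac²: 474441/841244·(-153/44) + 298045/841244·65651/10890 = 58220281/333132624 ≠ 1/12
b·A²c: 298045/841244·(-51/44) = -1381845/3364976 ≠ 1/24

3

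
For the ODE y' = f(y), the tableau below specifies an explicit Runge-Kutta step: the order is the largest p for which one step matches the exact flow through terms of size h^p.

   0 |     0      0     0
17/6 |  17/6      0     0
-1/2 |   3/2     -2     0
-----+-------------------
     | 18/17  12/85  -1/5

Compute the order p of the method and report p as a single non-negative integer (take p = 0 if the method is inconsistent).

b = (18/17, 12/85, -1/5)
c = (0, 17/6, -1/2)
Ac = (0, 0, -17/3)
Σ b_i: 18/17·1 + 12/85·1 + (-1/5)·1 = 1 ✓
b·c: 12/85·17/6 + (-1/5)·(-1/2) = 1/2 ✓
b·c²: 12/85·289/36 + (-1/5)·1/4 = 13/12 ≠ 1/3 ⇒ order 2.
b·Ac: (-1/5)·(-17/3) = 17/15 ≠ 1/6

2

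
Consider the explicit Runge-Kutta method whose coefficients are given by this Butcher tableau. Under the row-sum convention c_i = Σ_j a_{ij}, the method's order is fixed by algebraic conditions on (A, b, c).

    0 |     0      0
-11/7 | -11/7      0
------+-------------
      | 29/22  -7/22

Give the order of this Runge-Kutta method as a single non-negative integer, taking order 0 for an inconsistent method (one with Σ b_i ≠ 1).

b = (29/22, -7/22)
c = (0, -11/7)
Σ b_i: 29/22·1 + (-7/22)·1 = 1 ✓
b·c: (-7/22)·(-11/7) = 1/2 ✓; 2 stages ⇒ order 2.

2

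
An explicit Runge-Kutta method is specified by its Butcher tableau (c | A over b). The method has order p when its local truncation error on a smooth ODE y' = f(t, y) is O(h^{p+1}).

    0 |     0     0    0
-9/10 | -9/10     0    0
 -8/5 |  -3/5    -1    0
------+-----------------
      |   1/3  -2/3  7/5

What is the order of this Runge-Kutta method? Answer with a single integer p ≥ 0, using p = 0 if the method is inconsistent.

b = (1/3, -2/3, 7/5)
c = (0, -9/10, -8/5)
Ac = (0, 0, 9/10)
Σ b_i: 1/3·1 + (-2/3)·1 + 7/5·1 = 16/15 ≠ 1 ⇒ order 0.

0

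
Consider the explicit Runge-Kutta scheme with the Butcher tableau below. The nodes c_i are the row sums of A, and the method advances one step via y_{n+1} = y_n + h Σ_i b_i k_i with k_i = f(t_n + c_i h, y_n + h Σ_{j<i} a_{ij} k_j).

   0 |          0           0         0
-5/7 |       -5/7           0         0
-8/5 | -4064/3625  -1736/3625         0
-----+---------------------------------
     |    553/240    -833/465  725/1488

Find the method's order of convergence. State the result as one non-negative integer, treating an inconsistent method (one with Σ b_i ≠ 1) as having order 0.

b = (553/240, -833/465, 725/1488)
c = (0, -5/7, -8/5)
Ac = (0, 0, 248/725)
Σ b_i: 553/240·1 + (-833/465)·1 + 725/1488·1 = 1 ✓
b·c: (-833/465)·(-5/7) + 725/1488·(-8/5) = 1/2 ✓
b·c²: (-833/465)·25/49 + 725/1488·64/25 = 1/3 ✓
b·Ac: 725/1488·248/725 = 1/6 ✓; 3 stages ⇒ order 3.

3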